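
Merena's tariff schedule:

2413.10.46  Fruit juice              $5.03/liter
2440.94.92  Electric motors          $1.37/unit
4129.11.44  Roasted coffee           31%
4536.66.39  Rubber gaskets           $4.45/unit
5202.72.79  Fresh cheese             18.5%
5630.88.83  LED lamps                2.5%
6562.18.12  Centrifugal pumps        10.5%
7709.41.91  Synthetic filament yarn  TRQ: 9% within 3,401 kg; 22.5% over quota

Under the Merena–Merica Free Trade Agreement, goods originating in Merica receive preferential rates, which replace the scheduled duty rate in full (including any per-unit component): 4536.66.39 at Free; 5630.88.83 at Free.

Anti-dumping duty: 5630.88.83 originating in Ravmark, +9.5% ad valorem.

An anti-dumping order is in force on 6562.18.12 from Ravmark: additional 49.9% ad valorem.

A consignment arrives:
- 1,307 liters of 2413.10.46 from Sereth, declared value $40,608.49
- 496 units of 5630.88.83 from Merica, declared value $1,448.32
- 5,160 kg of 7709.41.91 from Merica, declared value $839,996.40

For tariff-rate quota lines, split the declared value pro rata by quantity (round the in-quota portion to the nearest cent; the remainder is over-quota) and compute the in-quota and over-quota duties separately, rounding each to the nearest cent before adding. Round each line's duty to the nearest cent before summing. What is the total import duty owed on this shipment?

Line 1 (2413.10.46, Sereth, 1,307 liters, $40,608.49):
Base rate for 2413.10.46 is $5.03/liter.
Duty = 1,307 × $5.03 = $6,574.21.
Line 2 (5630.88.83, Merica, 496 units, $1,448.32):
Base rate for 5630.88.83 is 2.5%.
Origin Merica qualifies under the Merena–Merica agreement and 5630.88.83 is covered: preferential rate Free applies instead.
The additional-duty order on 5630.88.83 targets Ravmark, not Merica; it does not apply.
Duty = $1,448.32 × 0% = $0.00.
Line 3 (7709.41.91, Merica, 5,160 kg, $839,996.40):
Code 7709.41.91 is under a tariff-rate quota (threshold 3,401 kg). In-quota: 3,401 kg at 9%; over-quota: 1,759 kg at 22.5%.
Pro-rata value split: in-quota = $839,996.40 × 3,401/5,160 = $553,648.79; over-quota = $839,996.40 − $553,648.79 = $286,347.61.
In-quota duty = $553,648.79 × 9% = $49,828.39. Over-quota duty = $286,347.61 × 22.5% = $64,428.21.
Line duty = $49,828.39 + $64,428.21 = $114,256.60.
Total = $6,574.21 + $0.00 + $114,256.60 = $120,830.81.

$120,830.81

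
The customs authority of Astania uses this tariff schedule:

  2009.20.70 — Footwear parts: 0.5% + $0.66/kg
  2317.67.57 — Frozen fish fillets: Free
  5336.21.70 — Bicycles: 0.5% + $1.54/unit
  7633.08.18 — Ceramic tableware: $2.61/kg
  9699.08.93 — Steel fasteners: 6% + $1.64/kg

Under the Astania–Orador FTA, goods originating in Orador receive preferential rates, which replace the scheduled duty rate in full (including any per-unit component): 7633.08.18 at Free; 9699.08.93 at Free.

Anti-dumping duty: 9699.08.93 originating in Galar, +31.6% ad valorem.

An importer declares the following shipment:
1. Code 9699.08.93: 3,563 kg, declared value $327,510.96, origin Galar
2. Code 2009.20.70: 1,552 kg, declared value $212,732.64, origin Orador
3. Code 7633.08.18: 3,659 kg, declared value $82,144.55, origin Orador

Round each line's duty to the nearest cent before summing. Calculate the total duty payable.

Line 1 (9699.08.93, Galar, 3,563 kg, $327,510.96):
Base rate for 9699.08.93 is 6% + $1.64/kg.
9699.08.93 has an FTA preferential rate, but origin Galar is not Orador; base rate stands.
Additional duty on 9699.08.93 from Galar: +31.6%. Applied ad valorem rate: 6% + 31.6% = 37.6%.
Duty = $327,510.96 × 37.6% + 3,563 × $1.64 = $128,987.44.
Line 2 (2009.20.70, Orador, 1,552 kg, $212,732.64):
Base rate for 2009.20.70 is 0.5% + $0.66/kg.
Origin Orador is the FTA partner but 2009.20.70 is not on the preference list; base rate stands.
Duty = $212,732.64 × 0.5% + 1,552 × $0.66 = $2,087.98.
Line 3 (7633.08.18, Orador, 3,659 kg, $82,144.55):
Base rate for 7633.08.18 is $2.61/kg.
Origin Orador qualifies under the Astania–Orador agreement and 7633.08.18 is covered: preferential rate Free applies instead.
Duty = $82,144.55 × 0% = $0.00.
Total = $128,987.44 + $2,087.98 + $0.00 = $131,075.42.

$131,075.42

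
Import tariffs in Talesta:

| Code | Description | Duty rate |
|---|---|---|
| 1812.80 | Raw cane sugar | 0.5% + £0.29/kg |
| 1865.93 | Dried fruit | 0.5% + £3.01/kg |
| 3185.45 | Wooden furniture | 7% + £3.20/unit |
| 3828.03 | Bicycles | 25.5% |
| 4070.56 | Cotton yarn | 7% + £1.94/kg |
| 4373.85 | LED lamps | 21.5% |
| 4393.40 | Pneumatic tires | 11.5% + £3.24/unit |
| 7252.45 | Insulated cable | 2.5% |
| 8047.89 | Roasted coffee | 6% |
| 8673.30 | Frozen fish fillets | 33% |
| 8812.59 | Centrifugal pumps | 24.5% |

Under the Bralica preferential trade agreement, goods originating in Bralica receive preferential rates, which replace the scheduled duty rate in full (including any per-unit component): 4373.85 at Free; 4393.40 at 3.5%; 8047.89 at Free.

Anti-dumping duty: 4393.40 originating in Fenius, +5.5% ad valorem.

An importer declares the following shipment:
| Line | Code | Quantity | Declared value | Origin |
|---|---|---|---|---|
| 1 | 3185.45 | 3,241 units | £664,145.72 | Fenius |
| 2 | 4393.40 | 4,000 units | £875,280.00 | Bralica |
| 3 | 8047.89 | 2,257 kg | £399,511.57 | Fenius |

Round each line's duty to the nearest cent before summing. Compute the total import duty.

£111,466.89

Line 1 (3185.45, Fenius, 3,241 units, £664,145.72):
Base rate for 3185.45 is 7% + £3.20/unit.
Duty = £664,145.72 × 7% + 3,241 × £3.20 = £56,861.40.
Line 2 (4393.40, Bralica, 4,000 units, £875,280.00):
Base rate for 4393.40 is 11.5% + £3.24/unit.
Origin Bralica qualifies under the Talesta–Bralica agreement and 4393.40 is covered: preferential rate 3.5% applies instead.
The additional-duty order on 4393.40 targets Fenius, not Bralica; it does not apply.
Duty = £875,280.00 × 3.5% = £30,634.80.
Line 3 (8047.89, Fenius, 2,257 kg, £399,511.57):
Base rate for 8047.89 is 6%.
8047.89 has an FTA preferential rate, but origin Fenius is not Bralica; base rate stands.
Duty = £399,511.57 × 6% = £23,970.69.
Total = £56,861.40 + £30,634.80 + £23,970.69 = £111,466.89.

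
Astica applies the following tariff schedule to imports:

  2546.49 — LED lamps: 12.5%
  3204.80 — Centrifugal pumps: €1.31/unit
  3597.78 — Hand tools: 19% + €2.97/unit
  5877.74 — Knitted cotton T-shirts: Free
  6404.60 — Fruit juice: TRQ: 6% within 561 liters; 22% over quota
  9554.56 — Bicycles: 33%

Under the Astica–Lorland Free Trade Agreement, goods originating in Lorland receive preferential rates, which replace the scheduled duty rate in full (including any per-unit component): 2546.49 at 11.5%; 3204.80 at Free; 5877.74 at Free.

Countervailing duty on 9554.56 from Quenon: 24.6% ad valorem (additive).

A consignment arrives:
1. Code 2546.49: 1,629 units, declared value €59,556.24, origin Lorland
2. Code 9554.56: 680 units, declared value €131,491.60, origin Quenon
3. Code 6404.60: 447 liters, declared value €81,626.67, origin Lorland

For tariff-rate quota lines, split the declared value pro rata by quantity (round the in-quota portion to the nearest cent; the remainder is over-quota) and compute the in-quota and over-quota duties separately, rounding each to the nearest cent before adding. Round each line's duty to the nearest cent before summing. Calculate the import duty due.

Line 1 (2546.49, Lorland, 1,629 units, €59,556.24):
Base rate for 2546.49 is 12.5%.
Origin Lorland qualifies under the Astica–Lorland agreement and 2546.49 is covered: preferential rate 11.5% applies instead.
Duty = €59,556.24 × 11.5% = €6,848.97.
Line 2 (9554.56, Quenon, 680 units, €131,491.60):
Base rate for 9554.56 is 33%.
Additional duty on 9554.56 from Quenon: +24.6%. Applied ad valorem rate: 33% + 24.6% = 57.6%.
Duty = €131,491.60 × 57.6% = €75,739.16.
Line 3 (6404.60, Lorland, 447 liters, €81,626.67):
Code 6404.60 is under a tariff-rate quota (threshold 561 liters). Quantity 447 liters is within the quota, so the in-quota rate 6% applies to the full value.
Duty = €81,626.67 × 6% = €4,897.60.
Total = €6,848.97 + €75,739.16 + €4,897.60 = €87,485.73.

€87,485.73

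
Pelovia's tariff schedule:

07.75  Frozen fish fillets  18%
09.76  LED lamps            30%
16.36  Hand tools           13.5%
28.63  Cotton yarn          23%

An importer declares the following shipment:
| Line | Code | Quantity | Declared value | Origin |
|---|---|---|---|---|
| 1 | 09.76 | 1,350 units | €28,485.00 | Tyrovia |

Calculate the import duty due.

Line 1 (09.76, Tyrovia, 1,350 units, €28,485.00):
Base rate for 09.76 is 30%.
Duty = €28,485.00 × 30% = €8,545.50.

€8,545.50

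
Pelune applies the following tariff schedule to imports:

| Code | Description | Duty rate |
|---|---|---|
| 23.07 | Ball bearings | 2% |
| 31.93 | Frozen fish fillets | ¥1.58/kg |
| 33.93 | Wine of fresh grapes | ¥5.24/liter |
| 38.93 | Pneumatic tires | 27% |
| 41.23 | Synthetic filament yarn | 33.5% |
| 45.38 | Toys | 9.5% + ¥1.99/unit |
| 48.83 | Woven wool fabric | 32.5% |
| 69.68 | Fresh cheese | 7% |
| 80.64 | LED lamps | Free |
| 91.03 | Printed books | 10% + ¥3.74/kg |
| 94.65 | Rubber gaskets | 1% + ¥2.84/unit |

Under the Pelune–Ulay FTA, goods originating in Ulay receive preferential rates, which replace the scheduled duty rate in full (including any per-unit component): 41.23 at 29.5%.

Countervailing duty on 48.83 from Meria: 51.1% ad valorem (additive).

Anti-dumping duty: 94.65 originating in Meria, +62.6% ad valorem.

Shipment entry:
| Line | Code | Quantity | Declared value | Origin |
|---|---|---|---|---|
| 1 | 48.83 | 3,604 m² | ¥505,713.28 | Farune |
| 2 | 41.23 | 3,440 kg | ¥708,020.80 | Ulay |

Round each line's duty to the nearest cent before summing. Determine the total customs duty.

¥373,222.96

Line 1 (48.83, Farune, 3,604 m², ¥505,713.28):
Base rate for 48.83 is 32.5%.
The additional-duty order on 48.83 targets Meria, not Farune; it does not apply.
Duty = ¥505,713.28 × 32.5% = ¥164,356.82.
Line 2 (41.23, Ulay, 3,440 kg, ¥708,020.80):
Base rate for 41.23 is 33.5%.
Origin Ulay qualifies under the Pelune–Ulay agreement and 41.23 is covered: preferential rate 29.5% applies instead.
Duty = ¥708,020.80 × 29.5% = ¥208,866.14.
Total = ¥164,356.82 + ¥208,866.14 = ¥373,222.96.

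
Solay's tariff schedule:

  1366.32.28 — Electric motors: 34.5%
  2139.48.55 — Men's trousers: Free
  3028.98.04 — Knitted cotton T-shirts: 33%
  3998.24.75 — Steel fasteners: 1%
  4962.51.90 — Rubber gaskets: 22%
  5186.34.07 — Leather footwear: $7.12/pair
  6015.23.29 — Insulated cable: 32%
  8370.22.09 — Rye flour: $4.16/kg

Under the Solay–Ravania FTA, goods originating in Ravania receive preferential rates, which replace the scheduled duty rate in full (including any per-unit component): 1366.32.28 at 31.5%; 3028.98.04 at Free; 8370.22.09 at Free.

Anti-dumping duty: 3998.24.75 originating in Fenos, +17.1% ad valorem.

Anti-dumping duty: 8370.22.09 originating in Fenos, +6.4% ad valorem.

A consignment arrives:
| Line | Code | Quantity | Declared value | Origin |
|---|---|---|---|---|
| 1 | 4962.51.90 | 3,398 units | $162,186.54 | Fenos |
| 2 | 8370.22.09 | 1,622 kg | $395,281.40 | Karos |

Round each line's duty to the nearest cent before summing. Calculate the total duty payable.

$42,428.56

Line 1 (4962.51.90, Fenos, 3,398 units, $162,186.54):
Base rate for 4962.51.90 is 22%.
Duty = $162,186.54 × 22% = $35,681.04.
Line 2 (8370.22.09, Karos, 1,622 kg, $395,281.40):
Base rate for 8370.22.09 is $4.16/kg.
8370.22.09 has an FTA preferential rate, but origin Karos is not Ravania; base rate stands.
The additional-duty order on 8370.22.09 targets Fenos, not Karos; it does not apply.
Duty = 1,622 × $4.16 = $6,747.52.
Total = $35,681.04 + $6,747.52 = $42,428.56.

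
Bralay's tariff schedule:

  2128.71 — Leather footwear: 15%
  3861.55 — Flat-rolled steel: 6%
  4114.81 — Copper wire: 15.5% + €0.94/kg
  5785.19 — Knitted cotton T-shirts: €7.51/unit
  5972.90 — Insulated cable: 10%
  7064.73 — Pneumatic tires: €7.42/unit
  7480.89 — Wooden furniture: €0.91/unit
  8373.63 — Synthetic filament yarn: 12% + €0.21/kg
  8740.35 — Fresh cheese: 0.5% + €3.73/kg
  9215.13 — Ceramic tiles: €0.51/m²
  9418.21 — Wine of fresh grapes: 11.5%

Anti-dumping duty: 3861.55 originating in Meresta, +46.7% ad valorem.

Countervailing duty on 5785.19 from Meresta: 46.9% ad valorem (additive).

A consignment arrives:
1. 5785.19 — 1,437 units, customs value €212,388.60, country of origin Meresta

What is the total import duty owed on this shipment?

€110,402.12

Line 1 (5785.19, Meresta, 1,437 units, €212,388.60):
Base rate for 5785.19 is €7.51/unit.
Additional duty on 5785.19 from Meresta: +46.9% ad valorem. Applied ad valorem rate = 46.9%.
Duty = €212,388.60 × 46.9% + 1,437 × €7.51 = €110,402.12.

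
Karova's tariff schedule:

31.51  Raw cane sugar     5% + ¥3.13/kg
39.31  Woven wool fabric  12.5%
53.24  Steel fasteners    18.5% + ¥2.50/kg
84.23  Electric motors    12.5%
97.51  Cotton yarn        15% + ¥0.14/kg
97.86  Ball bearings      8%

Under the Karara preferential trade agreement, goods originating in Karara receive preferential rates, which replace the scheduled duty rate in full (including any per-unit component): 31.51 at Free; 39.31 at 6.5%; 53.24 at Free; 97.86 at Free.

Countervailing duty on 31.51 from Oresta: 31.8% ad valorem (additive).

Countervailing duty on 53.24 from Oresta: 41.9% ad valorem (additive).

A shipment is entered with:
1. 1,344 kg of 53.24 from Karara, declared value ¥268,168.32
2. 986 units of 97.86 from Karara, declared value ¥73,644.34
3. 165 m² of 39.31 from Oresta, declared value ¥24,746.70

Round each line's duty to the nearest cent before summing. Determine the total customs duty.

¥3,093.34

Line 1 (53.24, Karara, 1,344 kg, ¥268,168.32):
Base rate for 53.24 is 18.5% + ¥2.50/kg.
Origin Karara qualifies under the Karova–Karara agreement and 53.24 is covered: preferential rate Free applies instead.
The additional-duty order on 53.24 targets Oresta, not Karara; it does not apply.
Duty = ¥268,168.32 × 0% = ¥0.00.
Line 2 (97.86, Karara, 986 units, ¥73,644.34):
Base rate for 97.86 is 8%.
Origin Karara qualifies under the Karova–Karara agreement and 97.86 is covered: preferential rate Free applies instead.
Duty = ¥73,644.34 × 0% = ¥0.00.
Line 3 (39.31, Oresta, 165 m², ¥24,746.70):
Base rate for 39.31 is 12.5%.
39.31 has an FTA preferential rate, but origin Oresta is not Karara; base rate stands.
Duty = ¥24,746.70 × 12.5% = ¥3,093.34.
Total = ¥0.00 + ¥0.00 + ¥3,093.34 = ¥3,093.34.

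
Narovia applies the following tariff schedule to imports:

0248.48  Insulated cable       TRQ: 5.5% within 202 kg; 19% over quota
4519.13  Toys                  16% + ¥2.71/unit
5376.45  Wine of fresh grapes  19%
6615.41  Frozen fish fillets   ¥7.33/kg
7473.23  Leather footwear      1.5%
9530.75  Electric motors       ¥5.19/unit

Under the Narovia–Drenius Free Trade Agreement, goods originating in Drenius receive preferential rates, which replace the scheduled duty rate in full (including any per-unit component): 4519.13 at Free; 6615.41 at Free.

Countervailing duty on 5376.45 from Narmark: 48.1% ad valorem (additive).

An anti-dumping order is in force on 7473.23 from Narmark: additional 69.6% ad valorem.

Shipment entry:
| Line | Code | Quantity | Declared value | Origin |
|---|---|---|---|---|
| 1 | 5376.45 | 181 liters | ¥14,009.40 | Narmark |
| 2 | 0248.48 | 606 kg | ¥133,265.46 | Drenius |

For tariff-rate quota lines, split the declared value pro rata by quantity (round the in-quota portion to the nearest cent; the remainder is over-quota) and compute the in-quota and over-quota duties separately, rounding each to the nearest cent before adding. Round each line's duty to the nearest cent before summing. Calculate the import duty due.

Line 1 (5376.45, Narmark, 181 liters, ¥14,009.40):
Base rate for 5376.45 is 19%.
Additional duty on 5376.45 from Narmark: +48.1%. Applied ad valorem rate: 19% + 48.1% = 67.1%.
Duty = ¥14,009.40 × 67.1% = ¥9,400.31.
Line 2 (0248.48, Drenius, 606 kg, ¥133,265.46):
Code 0248.48 is under a tariff-rate quota (threshold 202 kg). In-quota: 202 kg at 5.5%; over-quota: 404 kg at 19%.
Pro-rata value split: in-quota = ¥133,265.46 × 202/606 = ¥44,421.82; over-quota = ¥133,265.46 − ¥44,421.82 = ¥88,843.64.
In-quota duty = ¥44,421.82 × 5.5% = ¥2,443.20. Over-quota duty = ¥88,843.64 × 19% = ¥16,880.29.
Line duty = ¥2,443.20 + ¥16,880.29 = ¥19,323.49.
Total = ¥9,400.31 + ¥19,323.49 = ¥28,723.80.

¥28,723.80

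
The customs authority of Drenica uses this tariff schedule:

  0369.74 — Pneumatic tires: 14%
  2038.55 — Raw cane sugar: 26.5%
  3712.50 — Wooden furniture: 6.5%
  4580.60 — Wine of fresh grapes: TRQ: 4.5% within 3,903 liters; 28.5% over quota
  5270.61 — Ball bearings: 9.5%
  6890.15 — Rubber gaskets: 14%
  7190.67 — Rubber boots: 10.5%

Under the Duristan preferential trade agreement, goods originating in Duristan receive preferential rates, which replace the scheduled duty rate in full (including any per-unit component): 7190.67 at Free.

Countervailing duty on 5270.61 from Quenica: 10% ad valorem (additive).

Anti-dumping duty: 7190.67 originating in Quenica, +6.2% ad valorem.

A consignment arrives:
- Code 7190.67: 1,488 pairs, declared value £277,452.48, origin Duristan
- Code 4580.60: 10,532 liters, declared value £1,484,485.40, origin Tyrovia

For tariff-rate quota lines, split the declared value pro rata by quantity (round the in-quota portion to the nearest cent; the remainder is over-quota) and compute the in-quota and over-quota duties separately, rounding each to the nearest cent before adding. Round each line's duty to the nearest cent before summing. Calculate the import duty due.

£291,047.65

Line 1 (7190.67, Duristan, 1,488 pairs, £277,452.48):
Base rate for 7190.67 is 10.5%.
Origin Duristan qualifies under the Drenica–Duristan agreement and 7190.67 is covered: preferential rate Free applies instead.
The additional-duty order on 7190.67 targets Quenica, not Duristan; it does not apply.
Duty = £277,452.48 × 0% = £0.00.
Line 2 (4580.60, Tyrovia, 10,532 liters, £1,484,485.40):
Code 4580.60 is under a tariff-rate quota (threshold 3,903 liters). In-quota: 3,903 liters at 4.5%; over-quota: 6,629 liters at 28.5%.
Pro-rata value split: in-quota = £1,484,485.40 × 3,903/10,532 = £550,127.85; over-quota = £1,484,485.40 − £550,127.85 = £934,357.55.
In-quota duty = £550,127.85 × 4.5% = £24,755.75. Over-quota duty = £934,357.55 × 28.5% = £266,291.90.
Line duty = £24,755.75 + £266,291.90 = £291,047.65.
Total = £0.00 + £291,047.65 = £291,047.65.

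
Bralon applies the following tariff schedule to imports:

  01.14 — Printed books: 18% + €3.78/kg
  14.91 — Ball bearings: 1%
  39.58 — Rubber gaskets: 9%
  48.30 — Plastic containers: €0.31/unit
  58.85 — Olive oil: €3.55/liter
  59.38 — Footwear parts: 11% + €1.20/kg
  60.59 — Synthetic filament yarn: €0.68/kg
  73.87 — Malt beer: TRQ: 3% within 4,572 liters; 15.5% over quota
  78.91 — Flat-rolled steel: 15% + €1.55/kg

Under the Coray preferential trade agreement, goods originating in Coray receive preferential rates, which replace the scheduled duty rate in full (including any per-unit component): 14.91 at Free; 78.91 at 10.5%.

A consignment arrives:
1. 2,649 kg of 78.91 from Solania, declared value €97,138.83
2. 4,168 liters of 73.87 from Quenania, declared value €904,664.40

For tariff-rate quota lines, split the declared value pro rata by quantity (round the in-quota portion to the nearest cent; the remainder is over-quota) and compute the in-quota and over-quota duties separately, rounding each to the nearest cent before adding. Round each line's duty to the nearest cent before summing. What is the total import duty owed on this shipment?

Line 1 (78.91, Solania, 2,649 kg, €97,138.83):
Base rate for 78.91 is 15% + €1.55/kg.
78.91 has an FTA preferential rate, but origin Solania is not Coray; base rate stands.
Duty = €97,138.83 × 15% + 2,649 × €1.55 = €18,676.77.
Line 2 (73.87, Quenania, 4,168 liters, €904,664.40):
Code 73.87 is under a tariff-rate quota (threshold 4,572 liters). Quantity 4,168 liters is within the quota, so the in-quota rate 3% applies to the full value.
Duty = €904,664.40 × 3% = €27,139.93.
Total = €18,676.77 + €27,139.93 = €45,816.70.

€45,816.70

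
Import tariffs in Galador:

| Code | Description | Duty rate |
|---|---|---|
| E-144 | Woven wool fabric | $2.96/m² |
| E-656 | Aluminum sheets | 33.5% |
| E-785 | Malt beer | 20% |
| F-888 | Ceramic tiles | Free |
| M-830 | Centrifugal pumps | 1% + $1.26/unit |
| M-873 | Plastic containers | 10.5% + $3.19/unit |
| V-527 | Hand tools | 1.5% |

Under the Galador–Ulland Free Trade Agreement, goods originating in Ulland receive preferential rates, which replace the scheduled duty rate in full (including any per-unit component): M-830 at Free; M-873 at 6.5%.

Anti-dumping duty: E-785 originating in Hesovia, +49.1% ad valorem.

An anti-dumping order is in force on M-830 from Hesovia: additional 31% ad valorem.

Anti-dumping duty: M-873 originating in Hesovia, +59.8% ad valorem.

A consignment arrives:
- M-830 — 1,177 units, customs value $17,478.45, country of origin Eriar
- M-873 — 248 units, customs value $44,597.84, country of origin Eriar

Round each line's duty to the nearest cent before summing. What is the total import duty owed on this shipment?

Line 1 (M-830, Eriar, 1,177 units, $17,478.45):
Base rate for M-830 is 1% + $1.26/unit.
M-830 has an FTA preferential rate, but origin Eriar is not Ulland; base rate stands.
The additional-duty order on M-830 targets Hesovia, not Eriar; it does not apply.
Duty = $17,478.45 × 1% + 1,177 × $1.26 = $1,657.80.
Line 2 (M-873, Eriar, 248 units, $44,597.84):
Base rate for M-873 is 10.5% + $3.19/unit.
M-873 has an FTA preferential rate, but origin Eriar is not Ulland; base rate stands.
The additional-duty order on M-873 targets Hesovia, not Eriar; it does not apply.
Duty = $44,597.84 × 10.5% + 248 × $3.19 = $5,473.89.
Total = $1,657.80 + $5,473.89 = $7,131.69.

$7,131.69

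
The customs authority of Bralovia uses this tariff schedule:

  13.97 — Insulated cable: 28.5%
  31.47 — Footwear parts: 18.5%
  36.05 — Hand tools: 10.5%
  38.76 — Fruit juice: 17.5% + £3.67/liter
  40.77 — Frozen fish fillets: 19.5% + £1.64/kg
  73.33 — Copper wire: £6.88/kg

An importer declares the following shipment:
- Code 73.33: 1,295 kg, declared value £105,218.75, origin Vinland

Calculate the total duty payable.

£8,909.60

Line 1 (73.33, Vinland, 1,295 kg, £105,218.75):
Base rate for 73.33 is £6.88/kg.
Duty = 1,295 × £6.88 = £8,909.60.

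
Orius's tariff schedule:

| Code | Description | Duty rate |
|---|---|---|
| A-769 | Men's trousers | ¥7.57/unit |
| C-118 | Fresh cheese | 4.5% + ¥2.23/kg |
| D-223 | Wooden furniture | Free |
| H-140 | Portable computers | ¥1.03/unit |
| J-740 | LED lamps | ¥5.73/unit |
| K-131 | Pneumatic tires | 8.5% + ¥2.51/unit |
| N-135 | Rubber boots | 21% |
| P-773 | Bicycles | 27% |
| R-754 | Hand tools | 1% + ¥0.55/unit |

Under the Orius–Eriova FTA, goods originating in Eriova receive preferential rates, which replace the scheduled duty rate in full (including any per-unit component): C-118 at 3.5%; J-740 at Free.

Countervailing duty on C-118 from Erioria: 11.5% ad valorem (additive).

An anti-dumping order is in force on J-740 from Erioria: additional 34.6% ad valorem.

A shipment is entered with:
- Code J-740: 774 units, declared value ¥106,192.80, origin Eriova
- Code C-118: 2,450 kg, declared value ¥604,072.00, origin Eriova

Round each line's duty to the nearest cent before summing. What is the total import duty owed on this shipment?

Line 1 (J-740, Eriova, 774 units, ¥106,192.80):
Base rate for J-740 is ¥5.73/unit.
Origin Eriova qualifies under the Orius–Eriova agreement and J-740 is covered: preferential rate Free applies instead.
The additional-duty order on J-740 targets Erioria, not Eriova; it does not apply.
Duty = ¥106,192.80 × 0% = ¥0.00.
Line 2 (C-118, Eriova, 2,450 kg, ¥604,072.00):
Base rate for C-118 is 4.5% + ¥2.23/kg.
Origin Eriova qualifies under the Orius–Eriova agreement and C-118 is covered: preferential rate 3.5% applies instead.
The additional-duty order on C-118 targets Erioria, not Eriova; it does not apply.
Duty = ¥604,072.00 × 3.5% = ¥21,142.52.
Total = ¥0.00 + ¥21,142.52 = ¥21,142.52.

¥21,142.52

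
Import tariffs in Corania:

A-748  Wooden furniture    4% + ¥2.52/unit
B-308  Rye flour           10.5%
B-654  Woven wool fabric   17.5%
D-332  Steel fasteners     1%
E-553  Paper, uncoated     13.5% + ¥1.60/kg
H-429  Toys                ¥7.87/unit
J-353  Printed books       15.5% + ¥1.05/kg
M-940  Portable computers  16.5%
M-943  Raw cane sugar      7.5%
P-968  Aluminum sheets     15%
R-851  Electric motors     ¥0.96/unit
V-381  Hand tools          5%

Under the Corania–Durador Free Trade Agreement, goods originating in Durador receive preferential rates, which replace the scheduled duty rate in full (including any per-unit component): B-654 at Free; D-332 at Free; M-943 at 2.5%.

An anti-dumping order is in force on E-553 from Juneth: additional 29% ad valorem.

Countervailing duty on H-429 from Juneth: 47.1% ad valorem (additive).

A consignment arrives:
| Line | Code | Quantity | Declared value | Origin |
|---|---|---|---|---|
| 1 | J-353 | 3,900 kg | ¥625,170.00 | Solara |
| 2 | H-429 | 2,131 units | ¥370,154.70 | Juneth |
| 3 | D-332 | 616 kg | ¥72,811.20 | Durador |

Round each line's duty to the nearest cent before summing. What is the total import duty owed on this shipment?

¥292,110.18

Line 1 (J-353, Solara, 3,900 kg, ¥625,170.00):
Base rate for J-353 is 15.5% + ¥1.05/kg.
Duty = ¥625,170.00 × 15.5% + 3,900 × ¥1.05 = ¥100,996.35.
Line 2 (H-429, Juneth, 2,131 units, ¥370,154.70):
Base rate for H-429 is ¥7.87/unit.
Additional duty on H-429 from Juneth: +47.1% ad valorem. Applied ad valorem rate = 47.1%.
Duty = ¥370,154.70 × 47.1% + 2,131 × ¥7.87 = ¥191,113.83.
Line 3 (D-332, Durador, 616 kg, ¥72,811.20):
Base rate for D-332 is 1%.
Origin Durador qualifies under the Corania–Durador agreement and D-332 is covered: preferential rate Free applies instead.
Duty = ¥72,811.20 × 0% = ¥0.00.
Total = ¥100,996.35 + ¥191,113.83 + ¥0.00 = ¥292,110.18.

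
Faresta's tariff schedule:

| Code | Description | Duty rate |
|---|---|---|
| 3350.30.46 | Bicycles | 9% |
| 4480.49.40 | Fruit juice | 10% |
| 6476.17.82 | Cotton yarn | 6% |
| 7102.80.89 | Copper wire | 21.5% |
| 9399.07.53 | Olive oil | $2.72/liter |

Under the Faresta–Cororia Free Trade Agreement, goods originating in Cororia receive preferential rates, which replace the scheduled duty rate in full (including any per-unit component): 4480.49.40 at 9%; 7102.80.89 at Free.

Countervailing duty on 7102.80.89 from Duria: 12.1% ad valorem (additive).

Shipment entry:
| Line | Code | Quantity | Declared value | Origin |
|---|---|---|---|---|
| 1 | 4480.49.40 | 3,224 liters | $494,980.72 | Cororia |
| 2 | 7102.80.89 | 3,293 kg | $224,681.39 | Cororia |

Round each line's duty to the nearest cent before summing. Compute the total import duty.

Line 1 (4480.49.40, Cororia, 3,224 liters, $494,980.72):
Base rate for 4480.49.40 is 10%.
Origin Cororia qualifies under the Faresta–Cororia agreement and 4480.49.40 is covered: preferential rate 9% applies instead.
Duty = $494,980.72 × 9% = $44,548.26.
Line 2 (7102.80.89, Cororia, 3,293 kg, $224,681.39):
Base rate for 7102.80.89 is 21.5%.
Origin Cororia qualifies under the Faresta–Cororia agreement and 7102.80.89 is covered: preferential rate Free applies instead.
The additional-duty order on 7102.80.89 targets Duria, not Cororia; it does not apply.
Duty = $224,681.39 × 0% = $0.00.
Total = $44,548.26 + $0.00 = $44,548.26.

$44,548.26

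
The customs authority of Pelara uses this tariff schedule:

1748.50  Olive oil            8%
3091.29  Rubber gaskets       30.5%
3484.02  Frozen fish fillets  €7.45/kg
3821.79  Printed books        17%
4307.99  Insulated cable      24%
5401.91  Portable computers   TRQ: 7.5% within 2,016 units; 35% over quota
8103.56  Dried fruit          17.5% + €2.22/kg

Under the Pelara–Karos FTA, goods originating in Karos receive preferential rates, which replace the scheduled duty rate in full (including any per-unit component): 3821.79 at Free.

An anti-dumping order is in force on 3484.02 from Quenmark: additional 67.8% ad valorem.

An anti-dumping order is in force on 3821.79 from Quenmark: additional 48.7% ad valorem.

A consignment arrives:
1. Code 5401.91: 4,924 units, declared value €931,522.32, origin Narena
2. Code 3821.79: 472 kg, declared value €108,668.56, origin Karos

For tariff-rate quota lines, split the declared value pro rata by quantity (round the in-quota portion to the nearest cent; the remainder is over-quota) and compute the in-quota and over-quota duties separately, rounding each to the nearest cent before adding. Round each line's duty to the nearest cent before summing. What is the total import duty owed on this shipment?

Line 1 (5401.91, Narena, 4,924 units, €931,522.32):
Code 5401.91 is under a tariff-rate quota (threshold 2,016 units). In-quota: 2,016 units at 7.5%; over-quota: 2,908 units at 35%.
Pro-rata value split: in-quota = €931,522.32 × 2,016/4,924 = €381,386.88; over-quota = €931,522.32 − €381,386.88 = €550,135.44.
In-quota duty = €381,386.88 × 7.5% = €28,604.02. Over-quota duty = €550,135.44 × 35% = €192,547.40.
Line duty = €28,604.02 + €192,547.40 = €221,151.42.
Line 2 (3821.79, Karos, 472 kg, €108,668.56):
Base rate for 3821.79 is 17%.
Origin Karos qualifies under the Pelara–Karos agreement and 3821.79 is covered: preferential rate Free applies instead.
The additional-duty order on 3821.79 targets Quenmark, not Karos; it does not apply.
Duty = €108,668.56 × 0% = €0.00.
Total = €221,151.42 + €0.00 = €221,151.42.

€221,151.42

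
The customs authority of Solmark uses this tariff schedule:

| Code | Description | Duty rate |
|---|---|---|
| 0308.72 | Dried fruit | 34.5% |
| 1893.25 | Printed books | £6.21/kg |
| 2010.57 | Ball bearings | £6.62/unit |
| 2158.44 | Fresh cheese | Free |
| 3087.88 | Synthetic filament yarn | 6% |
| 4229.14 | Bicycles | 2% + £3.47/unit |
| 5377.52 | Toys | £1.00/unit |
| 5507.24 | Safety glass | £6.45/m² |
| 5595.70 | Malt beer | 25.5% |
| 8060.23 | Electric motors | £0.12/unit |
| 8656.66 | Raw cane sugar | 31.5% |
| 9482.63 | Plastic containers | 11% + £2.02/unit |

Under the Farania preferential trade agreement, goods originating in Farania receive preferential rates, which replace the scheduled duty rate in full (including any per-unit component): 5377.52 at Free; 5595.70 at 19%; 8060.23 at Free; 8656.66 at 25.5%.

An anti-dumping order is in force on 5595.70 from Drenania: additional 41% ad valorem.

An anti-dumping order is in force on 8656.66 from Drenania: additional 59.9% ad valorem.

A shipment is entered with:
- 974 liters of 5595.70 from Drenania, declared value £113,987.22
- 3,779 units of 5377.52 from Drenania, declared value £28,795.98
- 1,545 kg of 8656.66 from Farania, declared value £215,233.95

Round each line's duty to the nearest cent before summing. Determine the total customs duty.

Line 1 (5595.70, Drenania, 974 liters, £113,987.22):
Base rate for 5595.70 is 25.5%.
5595.70 has an FTA preferential rate, but origin Drenania is not Farania; base rate stands.
Additional duty on 5595.70 from Drenania: +41%. Applied ad valorem rate: 25.5% + 41% = 66.5%.
Duty = £113,987.22 × 66.5% = £75,801.50.
Line 2 (5377.52, Drenania, 3,779 units, £28,795.98):
Base rate for 5377.52 is £1.00/unit.
5377.52 has an FTA preferential rate, but origin Drenania is not Farania; base rate stands.
Duty = 3,779 × £1.00 = £3,779.00.
Line 3 (8656.66, Farania, 1,545 kg, £215,233.95):
Base rate for 8656.66 is 31.5%.
Origin Farania qualifies under the Solmark–Farania agreement and 8656.66 is covered: preferential rate 25.5% applies instead.
The additional-duty order on 8656.66 targets Drenania, not Farania; it does not apply.
Duty = £215,233.95 × 25.5% = £54,884.66.
Total = £75,801.50 + £3,779.00 + £54,884.66 = £134,465.16.

£134,465.16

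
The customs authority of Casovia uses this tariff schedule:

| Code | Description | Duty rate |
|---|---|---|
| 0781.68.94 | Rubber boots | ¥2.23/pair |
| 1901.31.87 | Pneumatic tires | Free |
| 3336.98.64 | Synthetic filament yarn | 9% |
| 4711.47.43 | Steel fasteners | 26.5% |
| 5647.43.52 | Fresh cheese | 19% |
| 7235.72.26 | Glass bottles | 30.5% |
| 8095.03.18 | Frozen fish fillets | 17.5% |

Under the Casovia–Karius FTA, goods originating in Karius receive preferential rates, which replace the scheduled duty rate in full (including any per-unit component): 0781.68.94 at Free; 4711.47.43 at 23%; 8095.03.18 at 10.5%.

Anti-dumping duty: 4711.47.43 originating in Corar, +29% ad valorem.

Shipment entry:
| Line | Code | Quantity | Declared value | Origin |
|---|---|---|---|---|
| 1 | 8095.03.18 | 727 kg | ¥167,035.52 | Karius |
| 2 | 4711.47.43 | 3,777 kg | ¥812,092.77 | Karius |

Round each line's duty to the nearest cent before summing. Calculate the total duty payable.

¥204,320.07

Line 1 (8095.03.18, Karius, 727 kg, ¥167,035.52):
Base rate for 8095.03.18 is 17.5%.
Origin Karius qualifies under the Casovia–Karius agreement and 8095.03.18 is covered: preferential rate 10.5% applies instead.
Duty = ¥167,035.52 × 10.5% = ¥17,538.73.
Line 2 (4711.47.43, Karius, 3,777 kg, ¥812,092.77):
Base rate for 4711.47.43 is 26.5%.
Origin Karius qualifies under the Casovia–Karius agreement and 4711.47.43 is covered: preferential rate 23% applies instead.
The additional-duty order on 4711.47.43 targets Corar, not Karius; it does not apply.
Duty = ¥812,092.77 × 23% = ¥186,781.34.
Total = ¥17,538.73 + ¥186,781.34 = ¥204,320.07.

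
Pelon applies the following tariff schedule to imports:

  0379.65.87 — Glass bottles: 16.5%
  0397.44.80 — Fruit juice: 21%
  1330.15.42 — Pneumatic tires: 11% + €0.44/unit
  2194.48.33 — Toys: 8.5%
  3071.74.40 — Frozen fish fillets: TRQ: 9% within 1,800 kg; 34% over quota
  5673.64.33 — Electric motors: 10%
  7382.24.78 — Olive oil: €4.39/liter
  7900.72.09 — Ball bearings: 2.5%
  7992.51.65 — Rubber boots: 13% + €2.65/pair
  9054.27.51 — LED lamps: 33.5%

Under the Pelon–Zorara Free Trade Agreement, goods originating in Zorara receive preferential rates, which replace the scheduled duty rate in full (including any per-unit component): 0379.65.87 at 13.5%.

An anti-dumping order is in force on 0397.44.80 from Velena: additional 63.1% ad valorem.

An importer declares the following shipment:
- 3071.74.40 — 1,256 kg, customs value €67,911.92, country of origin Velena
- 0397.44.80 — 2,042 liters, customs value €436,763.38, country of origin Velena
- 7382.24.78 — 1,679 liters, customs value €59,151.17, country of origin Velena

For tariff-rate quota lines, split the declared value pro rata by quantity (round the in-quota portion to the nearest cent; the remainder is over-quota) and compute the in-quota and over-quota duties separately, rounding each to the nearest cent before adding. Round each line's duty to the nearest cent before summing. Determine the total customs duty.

€380,800.88

Line 1 (3071.74.40, Velena, 1,256 kg, €67,911.92):
Code 3071.74.40 is under a tariff-rate quota (threshold 1,800 kg). Quantity 1,256 kg is within the quota, so the in-quota rate 9% applies to the full value.
Duty = €67,911.92 × 9% = €6,112.07.
Line 2 (0397.44.80, Velena, 2,042 liters, €436,763.38):
Base rate for 0397.44.80 is 21%.
Additional duty on 0397.44.80 from Velena: +63.1%. Applied ad valorem rate: 21% + 63.1% = 84.1%.
Duty = €436,763.38 × 84.1% = €367,318.00.
Line 3 (7382.24.78, Velena, 1,679 liters, €59,151.17):
Base rate for 7382.24.78 is €4.39/liter.
Duty = 1,679 × €4.39 = €7,370.81.
Total = €6,112.07 + €367,318.00 + €7,370.81 = €380,800.88.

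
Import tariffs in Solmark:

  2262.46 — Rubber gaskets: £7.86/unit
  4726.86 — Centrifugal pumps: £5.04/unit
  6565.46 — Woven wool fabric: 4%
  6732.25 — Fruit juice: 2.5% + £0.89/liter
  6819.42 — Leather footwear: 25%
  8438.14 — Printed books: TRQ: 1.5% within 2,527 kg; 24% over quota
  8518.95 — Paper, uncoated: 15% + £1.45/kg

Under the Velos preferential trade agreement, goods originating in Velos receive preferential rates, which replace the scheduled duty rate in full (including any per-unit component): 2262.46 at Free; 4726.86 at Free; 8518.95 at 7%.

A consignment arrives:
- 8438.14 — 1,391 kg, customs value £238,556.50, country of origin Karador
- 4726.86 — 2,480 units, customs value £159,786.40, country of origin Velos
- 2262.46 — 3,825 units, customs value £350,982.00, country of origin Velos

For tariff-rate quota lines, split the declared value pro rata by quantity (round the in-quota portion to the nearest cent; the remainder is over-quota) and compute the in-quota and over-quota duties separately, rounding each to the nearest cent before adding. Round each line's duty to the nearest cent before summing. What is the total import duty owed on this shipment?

Line 1 (8438.14, Karador, 1,391 kg, £238,556.50):
Code 8438.14 is under a tariff-rate quota (threshold 2,527 kg). Quantity 1,391 kg is within the quota, so the in-quota rate 1.5% applies to the full value.
Duty = £238,556.50 × 1.5% = £3,578.35.
Line 2 (4726.86, Velos, 2,480 units, £159,786.40):
Base rate for 4726.86 is £5.04/unit.
Origin Velos qualifies under the Solmark–Velos agreement and 4726.86 is covered: preferential rate Free applies instead.
Duty = £159,786.40 × 0% = £0.00.
Line 3 (2262.46, Velos, 3,825 units, £350,982.00):
Base rate for 2262.46 is £7.86/unit.
Origin Velos qualifies under the Solmark–Velos agreement and 2262.46 is covered: preferential rate Free applies instead.
Duty = £350,982.00 × 0% = £0.00.
Total = £3,578.35 + £0.00 + £0.00 = £3,578.35.

£3,578.35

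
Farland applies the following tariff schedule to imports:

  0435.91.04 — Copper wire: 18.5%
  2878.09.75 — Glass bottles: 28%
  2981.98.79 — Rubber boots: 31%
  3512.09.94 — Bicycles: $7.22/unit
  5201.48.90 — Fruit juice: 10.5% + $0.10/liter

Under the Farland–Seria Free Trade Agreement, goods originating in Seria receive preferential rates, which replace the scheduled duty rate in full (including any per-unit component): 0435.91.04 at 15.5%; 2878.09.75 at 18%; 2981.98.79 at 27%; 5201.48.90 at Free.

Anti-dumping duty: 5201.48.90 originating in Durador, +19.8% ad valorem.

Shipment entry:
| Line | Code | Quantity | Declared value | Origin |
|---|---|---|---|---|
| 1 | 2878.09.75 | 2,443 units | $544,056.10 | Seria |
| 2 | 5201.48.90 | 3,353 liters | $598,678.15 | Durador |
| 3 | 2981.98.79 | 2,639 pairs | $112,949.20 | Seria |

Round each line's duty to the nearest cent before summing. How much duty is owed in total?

Line 1 (2878.09.75, Seria, 2,443 units, $544,056.10):
Base rate for 2878.09.75 is 28%.
Origin Seria qualifies under the Farland–Seria agreement and 2878.09.75 is covered: preferential rate 18% applies instead.
Duty = $544,056.10 × 18% = $97,930.10.
Line 2 (5201.48.90, Durador, 3,353 liters, $598,678.15):
Base rate for 5201.48.90 is 10.5% + $0.10/liter.
5201.48.90 has an FTA preferential rate, but origin Durador is not Seria; base rate stands.
Additional duty on 5201.48.90 from Durador: +19.8%. Applied ad valorem rate: 10.5% + 19.8% = 30.3%.
Duty = $598,678.15 × 30.3% + 3,353 × $0.10 = $181,734.78.
Line 3 (2981.98.79, Seria, 2,639 pairs, $112,949.20):
Base rate for 2981.98.79 is 31%.
Origin Seria qualifies under the Farland–Seria agreement and 2981.98.79 is covered: preferential rate 27% applies instead.
Duty = $112,949.20 × 27% = $30,496.28.
Total = $97,930.10 + $181,734.78 + $30,496.28 = $310,161.16.

$310,161.16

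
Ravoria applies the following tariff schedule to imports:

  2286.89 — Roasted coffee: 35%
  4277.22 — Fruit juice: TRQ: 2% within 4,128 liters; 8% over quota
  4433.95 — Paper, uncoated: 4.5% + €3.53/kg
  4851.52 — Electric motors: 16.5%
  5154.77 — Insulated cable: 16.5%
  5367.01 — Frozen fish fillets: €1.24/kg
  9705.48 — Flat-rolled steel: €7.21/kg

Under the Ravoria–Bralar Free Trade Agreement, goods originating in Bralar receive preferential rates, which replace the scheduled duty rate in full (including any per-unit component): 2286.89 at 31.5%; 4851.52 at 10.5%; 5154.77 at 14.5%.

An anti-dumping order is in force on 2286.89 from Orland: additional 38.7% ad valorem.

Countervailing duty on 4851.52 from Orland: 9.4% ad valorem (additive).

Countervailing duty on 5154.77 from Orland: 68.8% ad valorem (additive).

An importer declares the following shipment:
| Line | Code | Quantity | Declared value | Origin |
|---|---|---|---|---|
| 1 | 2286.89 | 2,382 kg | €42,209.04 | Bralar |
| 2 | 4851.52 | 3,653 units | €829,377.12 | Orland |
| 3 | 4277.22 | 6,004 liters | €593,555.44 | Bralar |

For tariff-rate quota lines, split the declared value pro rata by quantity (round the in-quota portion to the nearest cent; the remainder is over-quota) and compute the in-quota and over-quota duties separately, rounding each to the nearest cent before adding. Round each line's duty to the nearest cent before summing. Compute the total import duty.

Line 1 (2286.89, Bralar, 2,382 kg, €42,209.04):
Base rate for 2286.89 is 35%.
Origin Bralar qualifies under the Ravoria–Bralar agreement and 2286.89 is covered: preferential rate 31.5% applies instead.
The additional-duty order on 2286.89 targets Orland, not Bralar; it does not apply.
Duty = €42,209.04 × 31.5% = €13,295.85.
Line 2 (4851.52, Orland, 3,653 units, €829,377.12):
Base rate for 4851.52 is 16.5%.
4851.52 has an FTA preferential rate, but origin Orland is not Bralar; base rate stands.
Additional duty on 4851.52 from Orland: +9.4%. Applied ad valorem rate: 16.5% + 9.4% = 25.9%.
Duty = €829,377.12 × 25.9% = €214,808.67.
Line 3 (4277.22, Bralar, 6,004 liters, €593,555.44):
Code 4277.22 is under a tariff-rate quota (threshold 4,128 liters). In-quota: 4,128 liters at 2%; over-quota: 1,876 liters at 8%.
Pro-rata value split: in-quota = €593,555.44 × 4,128/6,004 = €408,094.08; over-quota = €593,555.44 − €408,094.08 = €185,461.36.
In-quota duty = €408,094.08 × 2% = €8,161.88. Over-quota duty = €185,461.36 × 8% = €14,836.91.
Line duty = €8,161.88 + €14,836.91 = €22,998.79.
Total = €13,295.85 + €214,808.67 + €22,998.79 = €251,103.31.

€251,103.31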